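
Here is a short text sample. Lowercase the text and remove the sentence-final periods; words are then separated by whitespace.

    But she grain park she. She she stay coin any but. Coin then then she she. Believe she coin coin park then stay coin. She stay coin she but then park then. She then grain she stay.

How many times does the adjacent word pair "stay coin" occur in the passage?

Scanning the 36 overlapping bigram windows for "stay coin":
  position 8–9: stay coin
  position 23–24: stay coin
  position 26–27: stay coin

3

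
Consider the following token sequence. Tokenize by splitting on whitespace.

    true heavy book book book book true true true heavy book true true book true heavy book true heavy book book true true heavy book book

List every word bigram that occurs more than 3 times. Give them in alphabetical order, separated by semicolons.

Bigram counts meeting the condition (more than 3 times):
  book book: 5
  book true: 5
  heavy book: 5
  true heavy: 5
  true true: 4

book book; book true; heavy book; true heavy; true true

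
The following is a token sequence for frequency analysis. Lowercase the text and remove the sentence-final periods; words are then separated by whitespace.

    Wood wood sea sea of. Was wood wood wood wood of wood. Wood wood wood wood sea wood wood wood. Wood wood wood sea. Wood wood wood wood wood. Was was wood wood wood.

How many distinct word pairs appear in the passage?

34 tokens → 33 bigram windows in total.
Repeated bigrams (each contributes count−1 duplicates):
  wood wood: 19
  wood sea: 3
  sea wood: 2
  was wood: 2
22 duplicate windows → 33 − 22 = 11 distinct.

11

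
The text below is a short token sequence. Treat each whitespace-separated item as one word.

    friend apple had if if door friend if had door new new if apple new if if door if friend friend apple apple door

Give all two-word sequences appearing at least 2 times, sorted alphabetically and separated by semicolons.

friend apple; if door; if if; new if

Bigram counts meeting the condition (at least 2 times):
  friend apple: 2
  if door: 2
  if if: 2
  new if: 2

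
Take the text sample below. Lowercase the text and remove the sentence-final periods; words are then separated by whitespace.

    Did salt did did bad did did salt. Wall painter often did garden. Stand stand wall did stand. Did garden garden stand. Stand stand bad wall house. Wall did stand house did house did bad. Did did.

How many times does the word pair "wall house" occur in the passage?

Scanning the 36 overlapping bigram windows for "wall house":
  position 26–27: wall house

1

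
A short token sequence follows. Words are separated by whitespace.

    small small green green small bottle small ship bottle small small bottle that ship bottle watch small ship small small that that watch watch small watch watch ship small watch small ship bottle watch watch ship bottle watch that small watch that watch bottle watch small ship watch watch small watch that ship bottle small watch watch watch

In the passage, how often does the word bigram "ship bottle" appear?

5

Scanning the 57 overlapping bigram windows for "ship bottle":
  position 8–9: ship bottle
  position 14–15: ship bottle
  position 32–33: ship bottle
  position 36–37: ship bottle
  position 53–54: ship bottle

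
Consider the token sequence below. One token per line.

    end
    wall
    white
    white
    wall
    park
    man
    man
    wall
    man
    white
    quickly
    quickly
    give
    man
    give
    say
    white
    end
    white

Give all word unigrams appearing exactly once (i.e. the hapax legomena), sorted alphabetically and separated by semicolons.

park; say

Unigram counts meeting the condition (exactly once (i.e. the hapax legomena)):
  park: 1
  say: 1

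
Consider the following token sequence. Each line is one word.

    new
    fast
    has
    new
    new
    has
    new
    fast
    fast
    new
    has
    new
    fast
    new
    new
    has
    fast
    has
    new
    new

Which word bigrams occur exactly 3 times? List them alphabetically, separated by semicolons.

Bigram counts meeting the condition (exactly 3 times):
  new fast: 3
  new has: 3
  new new: 3

new fast; new has; new new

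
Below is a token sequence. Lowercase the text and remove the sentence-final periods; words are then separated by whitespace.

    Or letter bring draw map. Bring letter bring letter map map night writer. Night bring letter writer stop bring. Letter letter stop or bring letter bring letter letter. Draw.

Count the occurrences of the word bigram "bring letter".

6

Scanning the 28 overlapping bigram windows for "bring letter":
  position 6–7: bring letter
  position 8–9: bring letter
  position 15–16: bring letter
  position 19–20: bring letter
  position 24–25: bring letter
  position 26–27: bring letter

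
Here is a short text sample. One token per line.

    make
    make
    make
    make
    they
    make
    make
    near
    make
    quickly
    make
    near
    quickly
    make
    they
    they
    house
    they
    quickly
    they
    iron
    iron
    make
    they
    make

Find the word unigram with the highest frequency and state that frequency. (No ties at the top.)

"make", 11 times

Unigram frequencies (highest first):
  make: 11
  they: 6
  quickly: 3
  near: 2
  iron: 2
  house: 1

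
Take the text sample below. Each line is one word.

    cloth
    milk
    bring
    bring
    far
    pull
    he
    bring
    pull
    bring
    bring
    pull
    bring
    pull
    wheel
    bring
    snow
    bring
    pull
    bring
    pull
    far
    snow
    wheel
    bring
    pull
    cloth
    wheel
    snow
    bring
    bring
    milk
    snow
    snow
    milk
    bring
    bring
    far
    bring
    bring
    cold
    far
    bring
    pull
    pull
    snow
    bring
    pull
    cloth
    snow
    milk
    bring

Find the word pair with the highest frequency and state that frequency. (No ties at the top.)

"bring pull", 8 times

Bigram frequencies (highest first):
  bring pull: 8
  bring bring: 5
  milk bring: 3
  pull bring: 3
  snow bring: 3
  bring far: 2
  … (23 more, each ≤ 2)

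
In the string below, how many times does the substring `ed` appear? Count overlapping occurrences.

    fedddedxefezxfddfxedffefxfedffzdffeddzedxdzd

Sliding a length-2 window over the 44 characters (43 positions):
  position 2–3: ed
  position 6–7: ed
  position 19–20: ed
  position 27–28: ed
  position 35–36: ed
  position 39–40: ed

6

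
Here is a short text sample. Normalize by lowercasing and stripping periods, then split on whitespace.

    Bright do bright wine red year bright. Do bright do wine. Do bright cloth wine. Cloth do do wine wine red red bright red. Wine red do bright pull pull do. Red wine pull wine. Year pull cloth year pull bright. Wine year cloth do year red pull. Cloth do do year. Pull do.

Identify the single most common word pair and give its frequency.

Bigram frequencies (highest first):
  do bright: 4
  bright do: 3
  wine red: 3
  cloth do: 3
  year pull: 3
  bright wine: 2
  … (28 more, each ≤ 2)

"do bright", 4 times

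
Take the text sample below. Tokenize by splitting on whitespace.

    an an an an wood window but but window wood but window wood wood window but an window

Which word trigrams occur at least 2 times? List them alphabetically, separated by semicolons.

an an an; but window wood; wood window but

Trigram counts meeting the condition (at least 2 times):
  an an an: 2
  but window wood: 2
  wood window but: 2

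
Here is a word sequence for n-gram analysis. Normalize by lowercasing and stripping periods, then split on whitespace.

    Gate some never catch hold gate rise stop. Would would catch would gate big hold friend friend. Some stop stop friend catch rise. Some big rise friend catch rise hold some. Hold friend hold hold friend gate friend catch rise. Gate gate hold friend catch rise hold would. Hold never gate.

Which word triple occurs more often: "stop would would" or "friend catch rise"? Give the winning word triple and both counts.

"friend catch rise" (4 vs 1)

"stop would would": 1 occurrence
"friend catch rise": 4 occurrences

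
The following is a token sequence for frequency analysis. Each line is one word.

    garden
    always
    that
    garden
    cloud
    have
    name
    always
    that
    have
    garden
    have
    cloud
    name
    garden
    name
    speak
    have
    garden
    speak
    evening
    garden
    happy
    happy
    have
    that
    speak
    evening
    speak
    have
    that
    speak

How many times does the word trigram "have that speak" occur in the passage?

2

Scanning the 30 overlapping trigram windows for "have that speak":
  position 25–27: have that speak
  position 30–32: have that speak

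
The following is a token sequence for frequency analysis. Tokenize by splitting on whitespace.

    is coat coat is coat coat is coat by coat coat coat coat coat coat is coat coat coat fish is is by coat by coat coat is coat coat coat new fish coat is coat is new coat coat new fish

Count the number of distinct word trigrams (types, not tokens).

21

42 tokens → 40 trigram windows in total.
Repeated trigrams (each contributes count−1 duplicates):
  coat coat coat: 6
  coat is coat: 5
  coat coat is: 4
  is coat coat: 4
  by coat coat: 2
  coat by coat: 2
  coat coat new: 2
  coat new fish: 2
19 duplicate windows → 40 − 19 = 21 distinct.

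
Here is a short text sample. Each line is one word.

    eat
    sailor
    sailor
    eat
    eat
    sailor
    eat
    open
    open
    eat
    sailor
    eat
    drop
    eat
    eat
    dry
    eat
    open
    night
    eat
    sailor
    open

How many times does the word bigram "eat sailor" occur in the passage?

Scanning the 21 overlapping bigram windows for "eat sailor":
  position 1–2: eat sailor
  position 5–6: eat sailor
  position 10–11: eat sailor
  position 20–21: eat sailor

4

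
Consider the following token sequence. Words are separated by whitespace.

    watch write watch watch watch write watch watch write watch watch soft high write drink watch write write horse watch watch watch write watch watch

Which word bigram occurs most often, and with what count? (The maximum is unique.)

Bigram frequencies (highest first):
  watch watch: 7
  watch write: 5
  write watch: 4
  watch soft: 1
  soft high: 1
  high write: 1
  … (5 more, each ≤ 1)

"watch watch", 7 times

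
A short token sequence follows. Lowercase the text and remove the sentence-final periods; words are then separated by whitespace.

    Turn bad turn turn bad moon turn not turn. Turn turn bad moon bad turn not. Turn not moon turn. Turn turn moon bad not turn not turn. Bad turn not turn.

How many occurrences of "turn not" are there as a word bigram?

Scanning the 31 overlapping bigram windows for "turn not":
  position 7–8: turn not
  position 15–16: turn not
  position 17–18: turn not
  position 26–27: turn not
  position 30–31: turn not

5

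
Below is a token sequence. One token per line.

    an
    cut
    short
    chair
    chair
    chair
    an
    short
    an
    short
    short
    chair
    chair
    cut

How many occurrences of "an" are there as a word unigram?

3

Scanning the 14 tokens for "an":
  position 1: an
  position 7: an
  position 9: an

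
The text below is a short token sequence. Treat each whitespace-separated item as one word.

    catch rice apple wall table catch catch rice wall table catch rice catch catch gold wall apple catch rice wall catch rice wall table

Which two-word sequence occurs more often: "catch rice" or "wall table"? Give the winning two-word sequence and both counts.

"catch rice" (5 vs 3)

"catch rice": 5 occurrences
"wall table": 3 occurrences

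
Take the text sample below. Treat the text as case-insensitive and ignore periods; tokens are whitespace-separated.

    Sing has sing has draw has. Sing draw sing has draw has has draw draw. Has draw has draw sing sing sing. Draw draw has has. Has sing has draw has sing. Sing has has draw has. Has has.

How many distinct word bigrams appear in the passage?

9

39 tokens → 38 bigram windows in total.
Repeated bigrams (each contributes count−1 duplicates):
  draw has: 7
  has draw: 7
  has has: 6
  sing has: 5
  has sing: 4
  sing sing: 3
  draw draw: 2
  draw sing: 2
  … (1 more repeated)
29 duplicate windows → 38 − 29 = 9 distinct.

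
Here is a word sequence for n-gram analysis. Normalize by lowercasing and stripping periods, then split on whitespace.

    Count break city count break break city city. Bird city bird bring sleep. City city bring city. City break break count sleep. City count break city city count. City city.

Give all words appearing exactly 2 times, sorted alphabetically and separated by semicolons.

Unigram counts meeting the condition (exactly 2 times):
  bird: 2
  bring: 2
  sleep: 2

bird; bring; sleep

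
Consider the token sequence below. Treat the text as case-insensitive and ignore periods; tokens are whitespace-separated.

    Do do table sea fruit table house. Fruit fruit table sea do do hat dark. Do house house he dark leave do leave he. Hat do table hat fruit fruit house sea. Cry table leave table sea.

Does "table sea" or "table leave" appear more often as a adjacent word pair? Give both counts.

"table sea": 3 occurrences
"table leave": 1 occurrence

"table sea" (3 vs 1)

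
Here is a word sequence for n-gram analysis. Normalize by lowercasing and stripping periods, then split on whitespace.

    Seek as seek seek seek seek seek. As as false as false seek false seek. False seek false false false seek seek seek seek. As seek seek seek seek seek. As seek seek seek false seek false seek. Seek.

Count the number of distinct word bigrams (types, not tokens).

39 tokens → 38 bigram windows in total.
Repeated bigrams (each contributes count−1 duplicates):
  seek seek: 14
  false seek: 6
  seek false: 5
  seek as: 4
  as seek: 3
  as false: 2
  false false: 2
29 duplicate windows → 38 − 29 = 9 distinct.

9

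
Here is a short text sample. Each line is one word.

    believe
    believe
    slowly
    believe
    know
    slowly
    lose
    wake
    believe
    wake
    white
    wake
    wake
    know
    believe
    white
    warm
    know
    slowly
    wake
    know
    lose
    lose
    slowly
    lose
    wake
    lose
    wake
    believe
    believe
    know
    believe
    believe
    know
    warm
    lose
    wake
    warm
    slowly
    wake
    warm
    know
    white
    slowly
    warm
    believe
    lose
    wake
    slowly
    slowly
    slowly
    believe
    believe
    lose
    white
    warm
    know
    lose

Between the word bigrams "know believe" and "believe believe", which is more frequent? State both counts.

"know believe": 2 occurrences
"believe believe": 4 occurrences

"believe believe" (4 vs 2)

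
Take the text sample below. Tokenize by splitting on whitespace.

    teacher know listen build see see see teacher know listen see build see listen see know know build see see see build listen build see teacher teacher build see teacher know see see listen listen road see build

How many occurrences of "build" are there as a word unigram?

Scanning the 38 tokens for "build":
  position 4: build
  position 12: build
  position 18: build
  position 22: build
  position 24: build
  position 28: build
  position 38: build

7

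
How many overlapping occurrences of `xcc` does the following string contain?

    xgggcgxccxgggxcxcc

Sliding a length-3 window over the 18 characters (16 positions):
  position 7–9: xcc
  position 16–18: xcc

2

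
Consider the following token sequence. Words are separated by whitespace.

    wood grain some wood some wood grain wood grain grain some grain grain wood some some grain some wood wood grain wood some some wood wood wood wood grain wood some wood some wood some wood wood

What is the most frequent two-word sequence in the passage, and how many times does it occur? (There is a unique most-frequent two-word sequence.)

Bigram frequencies (highest first):
  some wood: 7
  wood some: 6
  wood grain: 5
  wood wood: 5
  grain wood: 4
  grain some: 3
  … (3 more, each ≤ 2)

"some wood", 7 times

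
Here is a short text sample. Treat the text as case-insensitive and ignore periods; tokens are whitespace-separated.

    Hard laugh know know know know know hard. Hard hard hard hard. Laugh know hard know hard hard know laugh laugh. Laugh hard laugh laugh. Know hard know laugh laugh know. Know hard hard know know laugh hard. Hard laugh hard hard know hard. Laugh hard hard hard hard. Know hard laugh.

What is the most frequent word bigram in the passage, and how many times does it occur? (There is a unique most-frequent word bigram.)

"hard hard", 11 times

Bigram frequencies (highest first):
  hard hard: 11
  know hard: 7
  hard laugh: 6
  know know: 6
  hard know: 6
  laugh know: 4
  … (3 more, each ≤ 4)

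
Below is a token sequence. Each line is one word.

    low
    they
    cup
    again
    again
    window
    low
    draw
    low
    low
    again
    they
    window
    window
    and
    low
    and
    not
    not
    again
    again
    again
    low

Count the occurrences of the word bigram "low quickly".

Scanning the 22 overlapping bigram windows for "low quickly":
  (none found)

0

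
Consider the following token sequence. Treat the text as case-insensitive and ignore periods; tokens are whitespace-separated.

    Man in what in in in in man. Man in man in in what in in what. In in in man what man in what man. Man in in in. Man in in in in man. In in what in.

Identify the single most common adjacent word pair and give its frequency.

"in in", 13 times

Bigram frequencies (highest first):
  in in: 13
  man in: 7
  in what: 5
  in man: 5
  what in: 4
  man man: 2
  … (2 more, each ≤ 2)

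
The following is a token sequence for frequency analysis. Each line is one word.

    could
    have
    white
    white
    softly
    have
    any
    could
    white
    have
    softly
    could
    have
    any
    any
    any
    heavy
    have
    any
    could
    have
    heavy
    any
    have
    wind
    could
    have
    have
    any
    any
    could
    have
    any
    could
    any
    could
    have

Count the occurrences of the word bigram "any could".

5

Scanning the 36 overlapping bigram windows for "any could":
  position 7–8: any could
  position 19–20: any could
  position 30–31: any could
  position 33–34: any could
  position 35–36: any could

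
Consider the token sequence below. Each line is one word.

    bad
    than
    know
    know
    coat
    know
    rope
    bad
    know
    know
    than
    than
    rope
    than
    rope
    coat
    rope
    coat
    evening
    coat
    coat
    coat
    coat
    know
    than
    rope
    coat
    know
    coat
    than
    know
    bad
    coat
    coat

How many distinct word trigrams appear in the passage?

30

34 tokens → 32 trigram windows in total.
Repeated trigrams (each contributes count−1 duplicates):
  coat coat coat: 2
  than rope coat: 2
2 duplicate windows → 32 − 2 = 30 distinct.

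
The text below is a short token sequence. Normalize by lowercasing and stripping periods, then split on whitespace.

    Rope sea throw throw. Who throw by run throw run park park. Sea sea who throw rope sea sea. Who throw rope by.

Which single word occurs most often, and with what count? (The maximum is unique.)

"throw", 6 times

Unigram frequencies (highest first):
  throw: 6
  sea: 5
  rope: 3
  who: 3
  by: 2
  run: 2
  … (1 more, each ≤ 2)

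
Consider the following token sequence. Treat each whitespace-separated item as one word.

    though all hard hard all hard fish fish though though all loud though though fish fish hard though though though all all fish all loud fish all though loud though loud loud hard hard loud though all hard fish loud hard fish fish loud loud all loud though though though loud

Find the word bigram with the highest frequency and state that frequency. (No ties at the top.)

Bigram frequencies (highest first):
  though though: 6
  though all: 4
  loud though: 4
  all hard: 3
  hard fish: 3
  fish fish: 3
  … (18 more, each ≤ 3)

"though though", 6 times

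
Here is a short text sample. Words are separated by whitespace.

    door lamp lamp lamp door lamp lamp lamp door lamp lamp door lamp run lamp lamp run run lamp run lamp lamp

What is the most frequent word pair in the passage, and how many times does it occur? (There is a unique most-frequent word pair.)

Bigram frequencies (highest first):
  lamp lamp: 7
  door lamp: 4
  lamp door: 3
  lamp run: 3
  run lamp: 3
  run run: 1

"lamp lamp", 7 times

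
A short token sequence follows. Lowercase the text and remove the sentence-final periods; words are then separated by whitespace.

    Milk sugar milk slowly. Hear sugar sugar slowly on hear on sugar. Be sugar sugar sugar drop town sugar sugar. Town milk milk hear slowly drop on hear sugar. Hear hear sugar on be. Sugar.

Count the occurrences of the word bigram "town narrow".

0

Scanning the 34 overlapping bigram windows for "town narrow":
  (none found)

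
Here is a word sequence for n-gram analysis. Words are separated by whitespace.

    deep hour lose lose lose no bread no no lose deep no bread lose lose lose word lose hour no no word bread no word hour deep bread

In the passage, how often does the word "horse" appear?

0

Scanning the 28 tokens for "horse":
  (none found)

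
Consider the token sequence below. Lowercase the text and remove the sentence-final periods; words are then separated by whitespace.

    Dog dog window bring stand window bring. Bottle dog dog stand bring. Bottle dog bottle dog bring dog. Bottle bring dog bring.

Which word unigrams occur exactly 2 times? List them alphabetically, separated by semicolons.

stand; window

Unigram counts meeting the condition (exactly 2 times):
  stand: 2
  window: 2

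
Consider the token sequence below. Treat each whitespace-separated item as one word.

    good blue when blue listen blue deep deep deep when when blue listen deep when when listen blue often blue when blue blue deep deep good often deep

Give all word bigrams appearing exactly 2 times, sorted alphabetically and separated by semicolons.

blue deep; blue listen; blue when; deep when; listen blue; when when

Bigram counts meeting the condition (exactly 2 times):
  blue deep: 2
  blue listen: 2
  blue when: 2
  deep when: 2
  listen blue: 2
  when when: 2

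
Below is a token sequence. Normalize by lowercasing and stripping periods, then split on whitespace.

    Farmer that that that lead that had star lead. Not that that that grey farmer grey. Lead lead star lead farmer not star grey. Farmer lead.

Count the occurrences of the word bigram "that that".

4

Scanning the 25 overlapping bigram windows for "that that":
  position 2–3: that that
  position 3–4: that that
  position 11–12: that that
  position 12–13: that that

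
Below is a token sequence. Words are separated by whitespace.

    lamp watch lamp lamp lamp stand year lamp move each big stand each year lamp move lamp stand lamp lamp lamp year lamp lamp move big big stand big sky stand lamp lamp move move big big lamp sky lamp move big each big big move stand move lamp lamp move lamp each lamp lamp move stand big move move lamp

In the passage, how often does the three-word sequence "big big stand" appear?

Scanning the 59 overlapping trigram windows for "big big stand":
  position 26–28: big big stand

1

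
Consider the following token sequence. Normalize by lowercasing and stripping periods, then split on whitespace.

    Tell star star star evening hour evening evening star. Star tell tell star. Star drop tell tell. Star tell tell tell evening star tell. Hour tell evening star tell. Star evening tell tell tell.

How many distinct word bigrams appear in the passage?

34 tokens → 33 bigram windows in total.
Repeated bigrams (each contributes count−1 duplicates):
  tell tell: 6
  star star: 4
  star tell: 4
  tell star: 4
  evening star: 3
  star evening: 2
  tell evening: 2
18 duplicate windows → 33 − 18 = 15 distinct.

15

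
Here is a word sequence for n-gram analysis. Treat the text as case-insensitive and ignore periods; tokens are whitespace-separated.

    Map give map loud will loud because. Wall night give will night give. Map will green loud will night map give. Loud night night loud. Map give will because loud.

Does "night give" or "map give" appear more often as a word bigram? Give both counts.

"night give": 2 occurrences
"map give": 3 occurrences

"map give" (3 vs 2)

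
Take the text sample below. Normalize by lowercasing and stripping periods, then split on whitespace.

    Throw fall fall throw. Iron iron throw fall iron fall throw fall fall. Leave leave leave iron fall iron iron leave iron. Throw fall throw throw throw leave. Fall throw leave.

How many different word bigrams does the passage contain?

31 tokens → 30 bigram windows in total.
Repeated bigrams (each contributes count−1 duplicates):
  fall throw: 4
  throw fall: 4
  fall fall: 2
  fall iron: 2
  iron fall: 2
  iron iron: 2
  iron throw: 2
  leave iron: 2
  … (3 more repeated)
15 duplicate windows → 30 − 15 = 15 distinct.

15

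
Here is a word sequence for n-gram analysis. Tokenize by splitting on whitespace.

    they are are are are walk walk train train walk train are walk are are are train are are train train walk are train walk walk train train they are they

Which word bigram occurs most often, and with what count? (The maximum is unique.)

Bigram frequencies (highest first):
  are are: 6
  walk train: 3
  train train: 3
  train walk: 3
  are train: 3
  they are: 2
  … (6 more, each ≤ 2)

"are are", 6 times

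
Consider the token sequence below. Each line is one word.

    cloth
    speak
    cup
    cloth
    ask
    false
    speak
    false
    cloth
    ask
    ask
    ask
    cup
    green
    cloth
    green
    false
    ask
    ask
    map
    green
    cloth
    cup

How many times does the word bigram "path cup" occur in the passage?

0

Scanning the 22 overlapping bigram windows for "path cup":
  (none found)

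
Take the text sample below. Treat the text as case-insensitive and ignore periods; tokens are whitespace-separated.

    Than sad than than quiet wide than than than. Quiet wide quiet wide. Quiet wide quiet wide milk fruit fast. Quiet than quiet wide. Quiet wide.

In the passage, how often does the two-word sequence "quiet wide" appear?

Scanning the 25 overlapping bigram windows for "quiet wide":
  position 5–6: quiet wide
  position 10–11: quiet wide
  position 12–13: quiet wide
  position 14–15: quiet wide
  position 16–17: quiet wide
  position 23–24: quiet wide
  position 25–26: quiet wide

7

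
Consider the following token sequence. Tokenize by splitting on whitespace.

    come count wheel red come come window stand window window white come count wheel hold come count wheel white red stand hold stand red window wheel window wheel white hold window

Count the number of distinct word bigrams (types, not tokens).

24

31 tokens → 30 bigram windows in total.
Repeated bigrams (each contributes count−1 duplicates):
  come count: 3
  count wheel: 3
  wheel white: 2
  window wheel: 2
6 duplicate windows → 30 − 6 = 24 distinct.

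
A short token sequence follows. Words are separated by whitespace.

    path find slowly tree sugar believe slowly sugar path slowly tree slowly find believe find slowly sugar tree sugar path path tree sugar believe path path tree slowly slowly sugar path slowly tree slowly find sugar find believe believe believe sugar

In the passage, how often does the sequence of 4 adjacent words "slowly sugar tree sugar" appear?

Scanning the 38 overlapping 4-gram windows for "slowly sugar tree sugar":
  position 16–19: slowly sugar tree sugar

1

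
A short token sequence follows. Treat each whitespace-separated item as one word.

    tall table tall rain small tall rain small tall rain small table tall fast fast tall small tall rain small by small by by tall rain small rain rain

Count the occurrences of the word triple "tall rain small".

Scanning the 27 overlapping trigram windows for "tall rain small":
  position 3–5: tall rain small
  position 6–8: tall rain small
  position 9–11: tall rain small
  position 18–20: tall rain small
  position 25–27: tall rain small

5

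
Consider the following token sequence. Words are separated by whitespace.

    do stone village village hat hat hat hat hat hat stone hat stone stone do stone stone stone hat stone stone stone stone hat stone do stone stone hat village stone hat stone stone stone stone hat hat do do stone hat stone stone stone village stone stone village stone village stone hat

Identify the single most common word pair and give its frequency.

Bigram frequencies (highest first):
  stone stone: 13
  stone hat: 8
  hat hat: 6
  hat stone: 6
  do stone: 4
  stone village: 4
  … (7 more, each ≤ 4)

"stone stone", 13 times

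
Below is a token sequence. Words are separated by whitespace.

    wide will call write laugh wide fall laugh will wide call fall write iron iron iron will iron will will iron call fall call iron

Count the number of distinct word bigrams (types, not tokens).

25 tokens → 24 bigram windows in total.
Repeated bigrams (each contributes count−1 duplicates):
  call fall: 2
  iron iron: 2
  iron will: 2
  will iron: 2
4 duplicate windows → 24 − 4 = 20 distinct.

20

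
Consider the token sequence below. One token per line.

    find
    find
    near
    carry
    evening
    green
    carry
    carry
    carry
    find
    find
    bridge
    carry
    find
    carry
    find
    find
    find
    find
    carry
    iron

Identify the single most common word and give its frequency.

Unigram frequencies (highest first):
  find: 9
  carry: 7
  near: 1
  evening: 1
  green: 1
  bridge: 1
  … (1 more, each ≤ 1)

"find", 9 times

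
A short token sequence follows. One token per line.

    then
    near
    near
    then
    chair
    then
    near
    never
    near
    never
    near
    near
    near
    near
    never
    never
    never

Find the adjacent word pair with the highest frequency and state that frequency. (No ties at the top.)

"near near", 4 times

Bigram frequencies (highest first):
  near near: 4
  near never: 3
  then near: 2
  never near: 2
  never never: 2
  near then: 1
  … (2 more, each ≤ 1)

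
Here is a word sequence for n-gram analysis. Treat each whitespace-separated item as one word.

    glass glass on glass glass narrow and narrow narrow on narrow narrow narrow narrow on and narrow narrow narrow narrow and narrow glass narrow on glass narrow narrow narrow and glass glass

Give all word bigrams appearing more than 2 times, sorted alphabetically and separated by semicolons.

Bigram counts meeting the condition (more than 2 times):
  and narrow: 3
  glass glass: 3
  glass narrow: 3
  narrow and: 3
  narrow narrow: 9
  narrow on: 3

and narrow; glass glass; glass narrow; narrow and; narrow narrow; narrow on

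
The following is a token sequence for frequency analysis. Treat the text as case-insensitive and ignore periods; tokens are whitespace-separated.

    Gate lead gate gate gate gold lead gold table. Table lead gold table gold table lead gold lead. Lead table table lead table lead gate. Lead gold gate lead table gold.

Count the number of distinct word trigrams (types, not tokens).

26

31 tokens → 29 trigram windows in total.
Repeated trigrams (each contributes count−1 duplicates):
  lead gold table: 2
  table lead gold: 2
  table table lead: 2
3 duplicate windows → 29 − 3 = 26 distinct.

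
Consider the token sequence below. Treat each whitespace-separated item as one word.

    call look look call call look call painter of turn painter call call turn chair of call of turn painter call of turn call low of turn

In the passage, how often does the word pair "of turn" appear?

Scanning the 26 overlapping bigram windows for "of turn":
  position 9–10: of turn
  position 18–19: of turn
  position 22–23: of turn
  position 26–27: of turn

4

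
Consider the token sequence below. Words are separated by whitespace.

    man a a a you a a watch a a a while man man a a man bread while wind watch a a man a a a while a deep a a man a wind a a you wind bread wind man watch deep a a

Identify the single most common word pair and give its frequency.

"a a", 12 times

Bigram frequencies (highest first):
  a a: 12
  man a: 4
  a man: 3
  a you: 2
  watch a: 2
  a while: 2
  … (19 more, each ≤ 2)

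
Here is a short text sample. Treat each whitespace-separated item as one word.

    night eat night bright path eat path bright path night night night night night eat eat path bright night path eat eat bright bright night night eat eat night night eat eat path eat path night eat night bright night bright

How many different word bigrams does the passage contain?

14

41 tokens → 40 bigram windows in total.
Repeated bigrams (each contributes count−1 duplicates):
  night night: 6
  night eat: 5
  eat eat: 4
  eat path: 4
  bright night: 3
  eat night: 3
  night bright: 3
  path eat: 3
  … (3 more repeated)
26 duplicate windows → 40 − 26 = 14 distinct.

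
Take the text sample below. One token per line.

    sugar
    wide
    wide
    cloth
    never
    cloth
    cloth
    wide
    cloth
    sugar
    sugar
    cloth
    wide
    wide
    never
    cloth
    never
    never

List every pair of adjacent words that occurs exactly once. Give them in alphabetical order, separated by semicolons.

Bigram counts meeting the condition (exactly once):
  cloth cloth: 1
  cloth sugar: 1
  never never: 1
  sugar cloth: 1
  sugar sugar: 1
  sugar wide: 1
  wide never: 1

cloth cloth; cloth sugar; never never; sugar cloth; sugar sugar; sugar wide; wide never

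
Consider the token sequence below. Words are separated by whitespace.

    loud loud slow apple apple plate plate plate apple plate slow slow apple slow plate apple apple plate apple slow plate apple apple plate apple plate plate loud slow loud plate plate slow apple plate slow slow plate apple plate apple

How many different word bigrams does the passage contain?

14

41 tokens → 40 bigram windows in total.
Repeated bigrams (each contributes count−1 duplicates):
  apple plate: 7
  plate apple: 7
  plate plate: 4
  apple apple: 3
  plate slow: 3
  slow apple: 3
  slow plate: 3
  apple slow: 2
  … (2 more repeated)
26 duplicate windows → 40 − 26 = 14 distinct.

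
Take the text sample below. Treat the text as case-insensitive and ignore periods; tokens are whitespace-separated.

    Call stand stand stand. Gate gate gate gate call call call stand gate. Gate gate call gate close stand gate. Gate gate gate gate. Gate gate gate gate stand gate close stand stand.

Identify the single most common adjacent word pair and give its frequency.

"gate gate", 13 times

Bigram frequencies (highest first):
  gate gate: 13
  stand gate: 4
  stand stand: 3
  call stand: 2
  gate call: 2
  call call: 2
  … (4 more, each ≤ 2)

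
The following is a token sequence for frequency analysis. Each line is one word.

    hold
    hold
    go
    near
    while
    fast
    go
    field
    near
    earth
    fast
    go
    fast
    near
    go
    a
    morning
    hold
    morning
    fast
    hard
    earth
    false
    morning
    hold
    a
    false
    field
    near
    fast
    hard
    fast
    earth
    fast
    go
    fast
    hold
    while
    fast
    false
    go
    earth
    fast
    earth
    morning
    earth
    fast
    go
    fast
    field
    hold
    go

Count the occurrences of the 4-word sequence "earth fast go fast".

Scanning the 49 overlapping 4-gram windows for "earth fast go fast":
  position 10–13: earth fast go fast
  position 33–36: earth fast go fast
  position 46–49: earth fast go fast

3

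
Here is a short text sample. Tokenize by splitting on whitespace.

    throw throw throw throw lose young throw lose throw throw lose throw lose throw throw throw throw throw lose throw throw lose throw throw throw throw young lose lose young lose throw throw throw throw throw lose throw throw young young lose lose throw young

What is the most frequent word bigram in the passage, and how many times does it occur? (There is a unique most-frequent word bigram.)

"throw throw", 17 times

Bigram frequencies (highest first):
  throw throw: 17
  lose throw: 8
  throw lose: 7
  throw young: 3
  young lose: 3
  lose young: 2
  … (3 more, each ≤ 2)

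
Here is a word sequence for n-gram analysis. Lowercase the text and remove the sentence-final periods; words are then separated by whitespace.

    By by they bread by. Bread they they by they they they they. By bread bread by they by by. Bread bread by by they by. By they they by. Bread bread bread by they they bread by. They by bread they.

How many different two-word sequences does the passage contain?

42 tokens → 41 bigram windows in total.
Repeated bigrams (each contributes count−1 duplicates):
  by they: 7
  they by: 6
  they they: 6
  bread by: 5
  by bread: 5
  bread bread: 4
  by by: 4
  bread they: 2
  … (1 more repeated)
32 duplicate windows → 41 − 32 = 9 distinct.

9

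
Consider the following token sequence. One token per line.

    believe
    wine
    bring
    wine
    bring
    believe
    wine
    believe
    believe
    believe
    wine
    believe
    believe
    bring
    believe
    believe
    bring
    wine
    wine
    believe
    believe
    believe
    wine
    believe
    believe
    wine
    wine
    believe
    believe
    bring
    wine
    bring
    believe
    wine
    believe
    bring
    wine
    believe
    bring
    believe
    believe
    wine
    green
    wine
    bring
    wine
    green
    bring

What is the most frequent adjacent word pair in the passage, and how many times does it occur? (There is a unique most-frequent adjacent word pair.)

Bigram frequencies (highest first):
  believe believe: 9
  believe wine: 7
  wine believe: 7
  bring wine: 5
  believe bring: 5
  wine bring: 4
  … (5 more, each ≤ 4)

"believe believe", 9 times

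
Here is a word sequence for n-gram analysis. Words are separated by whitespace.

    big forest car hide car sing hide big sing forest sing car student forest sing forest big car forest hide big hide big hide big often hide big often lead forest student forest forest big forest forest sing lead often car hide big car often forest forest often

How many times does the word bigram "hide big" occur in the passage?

6

Scanning the 47 overlapping bigram windows for "hide big":
  position 7–8: hide big
  position 20–21: hide big
  position 22–23: hide big
  position 24–25: hide big
  position 27–28: hide big
  position 42–43: hide big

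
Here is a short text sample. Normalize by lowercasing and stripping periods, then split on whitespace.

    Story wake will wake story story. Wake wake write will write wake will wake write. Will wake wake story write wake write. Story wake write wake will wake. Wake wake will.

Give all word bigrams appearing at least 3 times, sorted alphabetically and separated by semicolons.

Bigram counts meeting the condition (at least 3 times):
  story wake: 3
  wake wake: 4
  wake will: 4
  wake write: 4
  will wake: 4
  write wake: 3

story wake; wake wake; wake will; wake write; will wake; write wake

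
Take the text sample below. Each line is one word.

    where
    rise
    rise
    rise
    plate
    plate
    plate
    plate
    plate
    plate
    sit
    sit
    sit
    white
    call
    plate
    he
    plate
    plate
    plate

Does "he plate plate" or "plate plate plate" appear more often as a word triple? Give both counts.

"plate plate plate" (5 vs 1)

"he plate plate": 1 occurrence
"plate plate plate": 5 occurrences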